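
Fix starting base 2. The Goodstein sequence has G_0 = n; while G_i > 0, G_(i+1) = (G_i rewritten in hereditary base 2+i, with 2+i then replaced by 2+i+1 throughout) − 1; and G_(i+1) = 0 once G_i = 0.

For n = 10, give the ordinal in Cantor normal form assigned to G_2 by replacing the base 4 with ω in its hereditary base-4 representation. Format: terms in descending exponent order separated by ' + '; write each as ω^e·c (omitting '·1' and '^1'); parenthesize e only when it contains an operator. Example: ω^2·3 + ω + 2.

ω^(ω + 1) + 1

G_0 = 10. HB_2(10) = 2^(2 + 1) + 2. Bump = 84. G_1 = 83.
G_1 = 83. HB_3(83) = 3^(3 + 1) + 2. Bump = 1026. G_2 = 1025.
G_2 = 1025. HB_4(1025) = 4^(4 + 1) + 1. Bump = 15626. G_3 = 15625.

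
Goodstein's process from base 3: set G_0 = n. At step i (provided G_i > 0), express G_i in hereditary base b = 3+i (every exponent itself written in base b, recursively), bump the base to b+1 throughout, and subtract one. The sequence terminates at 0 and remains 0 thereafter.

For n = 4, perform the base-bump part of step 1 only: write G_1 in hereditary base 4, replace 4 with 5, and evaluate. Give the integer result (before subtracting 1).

5

4 —HB3→ 3 + 1 —bump→ 4 + 1 = 5 —(−1)→ 4
4 —HB4→ 4 —bump→ 5 = 5 —(−1)→ 4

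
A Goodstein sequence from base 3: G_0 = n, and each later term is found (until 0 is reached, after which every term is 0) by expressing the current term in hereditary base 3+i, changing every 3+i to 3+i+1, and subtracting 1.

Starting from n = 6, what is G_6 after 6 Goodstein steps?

base 3: 6 = 2·3; at 4: 2·4 = 8; next = 7
base 4: 7 = 4 + 3; at 5: 5 + 3 = 8; next = 7
base 5: 7 = 5 + 2; at 6: 6 + 2 = 8; next = 7
base 6: 7 = 6 + 1; at 7: 7 + 1 = 8; next = 7
base 7: 7 = 7; at 8: 8 = 8; next = 7
base 8: 7 = 7; at 9: 7 = 7; next = 6
base 9: 6 = 6; at 10: 6 = 6; next = 5

6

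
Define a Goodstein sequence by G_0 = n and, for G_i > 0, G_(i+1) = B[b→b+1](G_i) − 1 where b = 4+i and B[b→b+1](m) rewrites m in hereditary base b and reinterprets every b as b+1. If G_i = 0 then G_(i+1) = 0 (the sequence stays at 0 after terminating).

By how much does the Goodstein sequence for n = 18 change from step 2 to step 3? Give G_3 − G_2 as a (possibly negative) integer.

18 —HB4→ 4^2 + 2 —bump→ 5^2 + 2 = 27 —(−1)→ 26
26 —HB5→ 5^2 + 1 —bump→ 6^2 + 1 = 37 —(−1)→ 36
36 —HB6→ 6^2 —bump→ 7^2 = 49 —(−1)→ 48

12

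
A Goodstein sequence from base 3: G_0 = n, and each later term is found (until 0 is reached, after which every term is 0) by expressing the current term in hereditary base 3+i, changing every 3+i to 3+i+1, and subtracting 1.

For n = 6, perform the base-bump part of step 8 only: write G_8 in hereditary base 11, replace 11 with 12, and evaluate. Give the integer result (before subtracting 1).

G_0=6  [base 3] 2·3  →[3↦4]→  2·4 = 8  −1 ⇒ G_1=7
G_1=7  [base 4] 4 + 3  →[4↦5]→  5 + 3 = 8  −1 ⇒ G_2=7
G_2=7  [base 5] 5 + 2  →[5↦6]→  6 + 2 = 8  −1 ⇒ G_3=7
G_3=7  [base 6] 6 + 1  →[6↦7]→  7 + 1 = 8  −1 ⇒ G_4=7
G_4=7  [base 7] 7  →[7↦8]→  8 = 8  −1 ⇒ G_5=7
G_5=7  [base 8] 7  →[8↦9]→  7 = 7  −1 ⇒ G_6=6
G_6=6  [base 9] 6  →[9↦10]→  6 = 6  −1 ⇒ G_7=5
G_7=5  [base 10] 5  →[10↦11]→  5 = 5  −1 ⇒ G_8=4

4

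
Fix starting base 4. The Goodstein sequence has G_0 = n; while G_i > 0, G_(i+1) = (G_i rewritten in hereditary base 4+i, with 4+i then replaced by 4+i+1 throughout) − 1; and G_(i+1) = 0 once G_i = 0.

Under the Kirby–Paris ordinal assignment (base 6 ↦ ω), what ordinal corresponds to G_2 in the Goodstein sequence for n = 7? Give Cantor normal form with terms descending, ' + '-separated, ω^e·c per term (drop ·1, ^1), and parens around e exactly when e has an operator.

ω + 1

(0) 7|_4 = 4 + 3 ↦ 5 + 3|_5 = 8 ⇒ 7
(1) 7|_5 = 5 + 2 ↦ 6 + 2|_6 = 8 ⇒ 7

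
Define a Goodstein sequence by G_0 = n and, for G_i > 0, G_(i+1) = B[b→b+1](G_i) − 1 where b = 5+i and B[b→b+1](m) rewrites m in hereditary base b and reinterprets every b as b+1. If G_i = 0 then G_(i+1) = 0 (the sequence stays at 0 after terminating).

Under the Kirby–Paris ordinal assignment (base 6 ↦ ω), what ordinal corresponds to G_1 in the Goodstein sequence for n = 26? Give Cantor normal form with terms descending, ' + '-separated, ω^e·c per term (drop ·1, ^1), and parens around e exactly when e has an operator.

(0) 26|_5 = 5^2 + 1 ↦ 6^2 + 1|_6 = 37 ⇒ 36
(1) 36|_6 = 6^2 ↦ 7^2|_7 = 49 ⇒ 48

ω^2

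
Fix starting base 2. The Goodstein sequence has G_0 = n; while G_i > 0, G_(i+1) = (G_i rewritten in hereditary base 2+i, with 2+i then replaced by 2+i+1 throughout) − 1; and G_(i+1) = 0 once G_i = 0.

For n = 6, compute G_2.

G_0=6  [base 2] 2^2 + 2  →[2↦3]→  3^3 + 3 = 30  −1 ⇒ G_1=29
G_1=29  [base 3] 3^3 + 2  →[3↦4]→  4^4 + 2 = 258  −1 ⇒ G_2=257
G_2=257  [base 4] 4^4 + 1  →[4↦5]→  5^5 + 1 = 3126  −1 ⇒ G_3=3125

257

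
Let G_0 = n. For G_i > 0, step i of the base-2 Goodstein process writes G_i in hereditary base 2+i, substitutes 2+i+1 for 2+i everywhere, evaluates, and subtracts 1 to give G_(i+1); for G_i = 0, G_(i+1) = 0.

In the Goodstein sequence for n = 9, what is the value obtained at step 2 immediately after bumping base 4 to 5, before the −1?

9843

(0) 9|_2 = 2^(2 + 1) + 1 ↦ 3^(3 + 1) + 1|_3 = 82 ⇒ 81
(1) 81|_3 = 3^(3 + 1) ↦ 4^(4 + 1)|_4 = 1024 ⇒ 1023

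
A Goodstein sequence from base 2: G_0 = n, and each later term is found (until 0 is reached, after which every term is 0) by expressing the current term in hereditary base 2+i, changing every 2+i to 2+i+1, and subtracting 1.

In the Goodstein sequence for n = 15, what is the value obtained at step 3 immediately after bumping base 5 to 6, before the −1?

G_0=15  [base 2] 2^(2 + 1) + 2^2 + 2 + 1  →[2↦3]→  3^(3 + 1) + 3^3 + 3 + 1 = 112  −1 ⇒ G_1=111
G_1=111  [base 3] 3^(3 + 1) + 3^3 + 3  →[3↦4]→  4^(4 + 1) + 4^4 + 4 = 1284  −1 ⇒ G_2=1283
G_2=1283  [base 4] 4^(4 + 1) + 4^4 + 3  →[4↦5]→  5^(5 + 1) + 5^5 + 3 = 18753  −1 ⇒ G_3=18752

326594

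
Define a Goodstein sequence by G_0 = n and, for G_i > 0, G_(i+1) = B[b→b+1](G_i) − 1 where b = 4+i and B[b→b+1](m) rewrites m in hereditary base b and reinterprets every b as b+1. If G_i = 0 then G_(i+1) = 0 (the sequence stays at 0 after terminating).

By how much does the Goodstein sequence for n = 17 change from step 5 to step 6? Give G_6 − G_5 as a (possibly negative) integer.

i=0: 17 = 4^2 + 1 (b=4); 4→5: 5^2 + 1 = 26; 26−1 = 25
i=1: 25 = 5^2 (b=5); 5→6: 6^2 = 36; 36−1 = 35
i=2: 35 = 5·6 + 5 (b=6); 6→7: 5·7 + 5 = 40; 40−1 = 39
i=3: 39 = 5·7 + 4 (b=7); 7→8: 5·8 + 4 = 44; 44−1 = 43
i=4: 43 = 5·8 + 3 (b=8); 8→9: 5·9 + 3 = 48; 48−1 = 47
i=5: 47 = 5·9 + 2 (b=9); 9→10: 5·10 + 2 = 52; 52−1 = 51

4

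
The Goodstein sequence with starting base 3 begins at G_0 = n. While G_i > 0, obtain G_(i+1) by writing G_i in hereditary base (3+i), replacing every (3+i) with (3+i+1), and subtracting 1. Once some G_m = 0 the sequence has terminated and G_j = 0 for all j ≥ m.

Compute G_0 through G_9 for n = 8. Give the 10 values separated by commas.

G_0=8  [base 3] 2·3 + 2  →[3↦4]→  2·4 + 2 = 10  −1 ⇒ G_1=9
G_1=9  [base 4] 2·4 + 1  →[4↦5]→  2·5 + 1 = 11  −1 ⇒ G_2=10
G_2=10  [base 5] 2·5  →[5↦6]→  2·6 = 12  −1 ⇒ G_3=11
G_3=11  [base 6] 6 + 5  →[6↦7]→  7 + 5 = 12  −1 ⇒ G_4=11
G_4=11  [base 7] 7 + 4  →[7↦8]→  8 + 4 = 12  −1 ⇒ G_5=11
G_5=11  [base 8] 8 + 3  →[8↦9]→  9 + 3 = 12  −1 ⇒ G_6=11
G_6=11  [base 9] 9 + 2  →[9↦10]→  10 + 2 = 12  −1 ⇒ G_7=11
G_7=11  [base 10] 10 + 1  →[10↦11]→  11 + 1 = 12  −1 ⇒ G_8=11
G_8=11  [base 11] 11  →[11↦12]→  12 = 12  −1 ⇒ G_9=11

8, 9, 10, 11, 11, 11, 11, 11, 11, 11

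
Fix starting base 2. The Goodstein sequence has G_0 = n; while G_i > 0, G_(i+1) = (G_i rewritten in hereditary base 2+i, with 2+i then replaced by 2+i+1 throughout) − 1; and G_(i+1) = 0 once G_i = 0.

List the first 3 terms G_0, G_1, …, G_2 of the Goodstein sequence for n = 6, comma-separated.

(0) 6|_2 = 2^2 + 2 ↦ 3^3 + 3|_3 = 30 ⇒ 29
(1) 29|_3 = 3^3 + 2 ↦ 4^4 + 2|_4 = 258 ⇒ 257

6, 29, 257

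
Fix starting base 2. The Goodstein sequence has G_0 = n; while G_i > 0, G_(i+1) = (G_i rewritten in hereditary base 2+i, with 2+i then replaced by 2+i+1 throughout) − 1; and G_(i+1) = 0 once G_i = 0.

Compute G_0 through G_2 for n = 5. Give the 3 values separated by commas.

[0] 5 ≡ 2^2 + 1 (base 2). Lift 3: 28. −1: 27.
[1] 27 ≡ 3^3 (base 3). Lift 4: 256. −1: 255.

5, 27, 255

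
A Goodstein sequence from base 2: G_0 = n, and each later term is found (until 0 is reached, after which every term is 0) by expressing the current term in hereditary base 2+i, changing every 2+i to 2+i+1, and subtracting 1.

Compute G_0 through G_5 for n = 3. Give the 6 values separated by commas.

i=0: 3 = 2 + 1 (b=2); 2→3: 3 + 1 = 4; 4−1 = 3
i=1: 3 = 3 (b=3); 3→4: 4 = 4; 4−1 = 3
i=2: 3 = 3 (b=4); 4→5: 3 = 3; 3−1 = 2
i=3: 2 = 2 (b=5); 5→6: 2 = 2; 2−1 = 1
i=4: 1 = 1 (b=6); 6→7: 1 = 1; 1−1 = 0

3, 3, 3, 2, 1, 0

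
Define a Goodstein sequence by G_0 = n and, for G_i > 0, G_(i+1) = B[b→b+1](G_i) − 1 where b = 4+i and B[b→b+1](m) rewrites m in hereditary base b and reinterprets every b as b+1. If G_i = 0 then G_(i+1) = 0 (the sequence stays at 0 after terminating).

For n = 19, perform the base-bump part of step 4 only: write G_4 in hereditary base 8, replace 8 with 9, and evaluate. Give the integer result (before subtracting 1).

step 0: 19 = 4^2 + 3; sub 5 for 4: 5^2 + 3; = 28; G_1 = 28−1 = 27
step 1: 27 = 5^2 + 2; sub 6 for 5: 6^2 + 2; = 38; G_2 = 38−1 = 37
step 2: 37 = 6^2 + 1; sub 7 for 6: 7^2 + 1; = 50; G_3 = 50−1 = 49
step 3: 49 = 7^2; sub 8 for 7: 8^2; = 64; G_4 = 64−1 = 63
step 4: 63 = 7·8 + 7; sub 9 for 8: 7·9 + 7; = 70; G_5 = 70−1 = 69

70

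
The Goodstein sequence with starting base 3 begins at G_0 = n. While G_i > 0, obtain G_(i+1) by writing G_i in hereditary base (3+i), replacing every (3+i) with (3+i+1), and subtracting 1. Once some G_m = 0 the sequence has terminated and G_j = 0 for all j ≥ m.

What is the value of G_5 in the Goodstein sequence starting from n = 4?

4 —HB3→ 3 + 1 —bump→ 4 + 1 = 5 —(−1)→ 4
4 —HB4→ 4 —bump→ 5 = 5 —(−1)→ 4
4 —HB5→ 4 —bump→ 4 = 4 —(−1)→ 3
3 —HB6→ 3 —bump→ 3 = 3 —(−1)→ 2
2 —HB7→ 2 —bump→ 2 = 2 —(−1)→ 1
1 —HB8→ 1 —bump→ 1 = 1 —(−1)→ 0

1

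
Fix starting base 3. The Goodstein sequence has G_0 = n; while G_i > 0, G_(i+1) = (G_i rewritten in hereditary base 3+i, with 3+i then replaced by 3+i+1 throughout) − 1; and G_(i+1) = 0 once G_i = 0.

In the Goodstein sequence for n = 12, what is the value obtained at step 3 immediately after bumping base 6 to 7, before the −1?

12 —HB3→ 3^2 + 3 —bump→ 4^2 + 4 = 20 —(−1)→ 19
19 —HB4→ 4^2 + 3 —bump→ 5^2 + 3 = 28 —(−1)→ 27
27 —HB5→ 5^2 + 2 —bump→ 6^2 + 2 = 38 —(−1)→ 37

50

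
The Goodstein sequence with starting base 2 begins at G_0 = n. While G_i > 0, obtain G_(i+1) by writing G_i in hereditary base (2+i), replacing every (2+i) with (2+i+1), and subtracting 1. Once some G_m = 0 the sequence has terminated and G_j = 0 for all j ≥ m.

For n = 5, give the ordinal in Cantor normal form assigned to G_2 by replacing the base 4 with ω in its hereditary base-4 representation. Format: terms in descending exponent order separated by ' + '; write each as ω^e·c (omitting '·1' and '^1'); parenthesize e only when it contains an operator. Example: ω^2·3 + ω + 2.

(0) 5|_2 = 2^2 + 1 ↦ 3^3 + 1|_3 = 28 ⇒ 27
(1) 27|_3 = 3^3 ↦ 4^4|_4 = 256 ⇒ 255
(2) 255|_4 = 3·4^3 + 3·4^2 + 3·4 + 3 ↦ 3·5^3 + 3·5^2 + 3·5 + 3|_5 = 468 ⇒ 467

ω^3·3 + ω^2·3 + ω·3 + 3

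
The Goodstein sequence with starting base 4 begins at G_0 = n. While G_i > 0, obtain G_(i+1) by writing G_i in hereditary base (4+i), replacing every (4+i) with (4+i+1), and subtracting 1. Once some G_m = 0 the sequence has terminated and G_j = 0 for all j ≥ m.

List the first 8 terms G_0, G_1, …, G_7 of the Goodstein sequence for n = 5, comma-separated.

5, 5, 5, 4, 3, 2, 1, 0

step 0: 5 = 4 + 1; sub 5 for 4: 5 + 1; = 6; G_1 = 6−1 = 5
step 1: 5 = 5; sub 6 for 5: 6; = 6; G_2 = 6−1 = 5
step 2: 5 = 5; sub 7 for 6: 5; = 5; G_3 = 5−1 = 4
step 3: 4 = 4; sub 8 for 7: 4; = 4; G_4 = 4−1 = 3
step 4: 3 = 3; sub 9 for 8: 3; = 3; G_5 = 3−1 = 2
step 5: 2 = 2; sub 10 for 9: 2; = 2; G_6 = 2−1 = 1
step 6: 1 = 1; sub 11 for 10: 1; = 1; G_7 = 1−1 = 0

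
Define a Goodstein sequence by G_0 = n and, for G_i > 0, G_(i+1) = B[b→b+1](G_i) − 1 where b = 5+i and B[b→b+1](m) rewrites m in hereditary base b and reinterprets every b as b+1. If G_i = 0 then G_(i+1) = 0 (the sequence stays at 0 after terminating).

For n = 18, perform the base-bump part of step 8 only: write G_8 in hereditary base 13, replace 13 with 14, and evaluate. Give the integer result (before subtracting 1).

(0) 18|_5 = 3·5 + 3 ↦ 3·6 + 3|_6 = 21 ⇒ 20
(1) 20|_6 = 3·6 + 2 ↦ 3·7 + 2|_7 = 23 ⇒ 22
(2) 22|_7 = 3·7 + 1 ↦ 3·8 + 1|_8 = 25 ⇒ 24
(3) 24|_8 = 3·8 ↦ 3·9|_9 = 27 ⇒ 26
(4) 26|_9 = 2·9 + 8 ↦ 2·10 + 8|_10 = 28 ⇒ 27
(5) 27|_10 = 2·10 + 7 ↦ 2·11 + 7|_11 = 29 ⇒ 28
(6) 28|_11 = 2·11 + 6 ↦ 2·12 + 6|_12 = 30 ⇒ 29
(7) 29|_12 = 2·12 + 5 ↦ 2·13 + 5|_13 = 31 ⇒ 30
(8) 30|_13 = 2·13 + 4 ↦ 2·14 + 4|_14 = 32 ⇒ 31

32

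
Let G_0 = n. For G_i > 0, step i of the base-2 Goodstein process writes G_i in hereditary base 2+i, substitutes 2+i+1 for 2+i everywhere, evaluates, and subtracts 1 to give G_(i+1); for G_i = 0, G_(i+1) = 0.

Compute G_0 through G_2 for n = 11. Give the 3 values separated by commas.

11, 84, 1027

base 2: 11 = 2^(2 + 1) + 2 + 1; at 3: 3^(3 + 1) + 3 + 1 = 85; next = 84
base 3: 84 = 3^(3 + 1) + 3; at 4: 4^(4 + 1) + 4 = 1028; next = 1027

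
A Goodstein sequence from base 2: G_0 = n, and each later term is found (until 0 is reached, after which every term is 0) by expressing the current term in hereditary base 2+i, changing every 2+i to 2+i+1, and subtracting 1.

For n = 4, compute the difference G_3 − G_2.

19

G_0 = 4. HB_2(4) = 2^2. Bump = 27. G_1 = 26.
G_1 = 26. HB_3(26) = 2·3^2 + 2·3 + 2. Bump = 42. G_2 = 41.
G_2 = 41. HB_4(41) = 2·4^2 + 2·4 + 1. Bump = 61. G_3 = 60.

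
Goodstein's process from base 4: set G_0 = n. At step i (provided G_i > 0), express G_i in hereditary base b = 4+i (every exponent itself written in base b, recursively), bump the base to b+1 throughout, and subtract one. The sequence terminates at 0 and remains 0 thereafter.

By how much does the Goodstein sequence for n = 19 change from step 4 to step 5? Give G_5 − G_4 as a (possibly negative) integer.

6

G_0=19  [base 4] 4^2 + 3  →[4↦5]→  5^2 + 3 = 28  −1 ⇒ G_1=27
G_1=27  [base 5] 5^2 + 2  →[5↦6]→  6^2 + 2 = 38  −1 ⇒ G_2=37
G_2=37  [base 6] 6^2 + 1  →[6↦7]→  7^2 + 1 = 50  −1 ⇒ G_3=49
G_3=49  [base 7] 7^2  →[7↦8]→  8^2 = 64  −1 ⇒ G_4=63
G_4=63  [base 8] 7·8 + 7  →[8↦9]→  7·9 + 7 = 70  −1 ⇒ G_5=69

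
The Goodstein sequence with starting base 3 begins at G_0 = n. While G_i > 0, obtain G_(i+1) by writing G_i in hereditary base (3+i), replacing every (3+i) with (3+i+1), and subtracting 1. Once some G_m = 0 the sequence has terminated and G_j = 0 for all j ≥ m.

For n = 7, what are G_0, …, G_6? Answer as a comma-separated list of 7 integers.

step 0: 7 = 2·3 + 1; sub 4 for 3: 2·4 + 1; = 9; G_1 = 9−1 = 8
step 1: 8 = 2·4; sub 5 for 4: 2·5; = 10; G_2 = 10−1 = 9
step 2: 9 = 5 + 4; sub 6 for 5: 6 + 4; = 10; G_3 = 10−1 = 9
step 3: 9 = 6 + 3; sub 7 for 6: 7 + 3; = 10; G_4 = 10−1 = 9
step 4: 9 = 7 + 2; sub 8 for 7: 8 + 2; = 10; G_5 = 10−1 = 9
step 5: 9 = 8 + 1; sub 9 for 8: 9 + 1; = 10; G_6 = 10−1 = 9

7, 8, 9, 9, 9, 9, 9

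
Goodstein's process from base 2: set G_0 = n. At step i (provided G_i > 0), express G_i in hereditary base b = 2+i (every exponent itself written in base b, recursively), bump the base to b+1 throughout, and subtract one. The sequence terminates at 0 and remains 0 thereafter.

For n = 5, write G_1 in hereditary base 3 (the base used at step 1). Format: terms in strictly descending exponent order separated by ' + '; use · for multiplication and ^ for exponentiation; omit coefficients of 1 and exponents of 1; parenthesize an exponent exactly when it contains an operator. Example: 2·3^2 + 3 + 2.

i=0: 5 = 2^2 + 1 (b=2); 2→3: 3^3 + 1 = 28; 28−1 = 27
i=1: 27 = 3^3 (b=3); 3→4: 4^4 = 256; 256−1 = 255

3^3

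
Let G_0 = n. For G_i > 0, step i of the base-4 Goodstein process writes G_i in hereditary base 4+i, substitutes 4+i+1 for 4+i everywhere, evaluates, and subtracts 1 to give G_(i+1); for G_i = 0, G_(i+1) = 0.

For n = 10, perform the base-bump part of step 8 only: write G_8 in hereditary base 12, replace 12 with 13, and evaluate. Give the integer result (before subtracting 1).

14

base 4: 10 = 2·4 + 2; at 5: 2·5 + 2 = 12; next = 11
base 5: 11 = 2·5 + 1; at 6: 2·6 + 1 = 13; next = 12
base 6: 12 = 2·6; at 7: 2·7 = 14; next = 13
base 7: 13 = 7 + 6; at 8: 8 + 6 = 14; next = 13
base 8: 13 = 8 + 5; at 9: 9 + 5 = 14; next = 13
base 9: 13 = 9 + 4; at 10: 10 + 4 = 14; next = 13
base 10: 13 = 10 + 3; at 11: 11 + 3 = 14; next = 13
base 11: 13 = 11 + 2; at 12: 12 + 2 = 14; next = 13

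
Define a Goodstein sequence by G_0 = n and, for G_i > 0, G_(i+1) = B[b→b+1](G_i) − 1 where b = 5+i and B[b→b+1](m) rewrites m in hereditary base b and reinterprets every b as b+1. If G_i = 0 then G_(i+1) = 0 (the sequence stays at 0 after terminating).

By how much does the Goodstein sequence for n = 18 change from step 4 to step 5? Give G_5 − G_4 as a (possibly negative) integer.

G_0=18  [base 5] 3·5 + 3  →[5↦6]→  3·6 + 3 = 21  −1 ⇒ G_1=20
G_1=20  [base 6] 3·6 + 2  →[6↦7]→  3·7 + 2 = 23  −1 ⇒ G_2=22
G_2=22  [base 7] 3·7 + 1  →[7↦8]→  3·8 + 1 = 25  −1 ⇒ G_3=24
G_3=24  [base 8] 3·8  →[8↦9]→  3·9 = 27  −1 ⇒ G_4=26
G_4=26  [base 9] 2·9 + 8  →[9↦10]→  2·10 + 8 = 28  −1 ⇒ G_5=27

1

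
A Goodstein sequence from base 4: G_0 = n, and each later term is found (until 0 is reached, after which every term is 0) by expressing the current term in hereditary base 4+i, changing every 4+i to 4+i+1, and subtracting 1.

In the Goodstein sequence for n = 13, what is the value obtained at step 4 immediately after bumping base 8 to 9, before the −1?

21

[0] 13 ≡ 3·4 + 1 (base 4). Lift 5: 16. −1: 15.
[1] 15 ≡ 3·5 (base 5). Lift 6: 18. −1: 17.
[2] 17 ≡ 2·6 + 5 (base 6). Lift 7: 19. −1: 18.
[3] 18 ≡ 2·7 + 4 (base 7). Lift 8: 20. −1: 19.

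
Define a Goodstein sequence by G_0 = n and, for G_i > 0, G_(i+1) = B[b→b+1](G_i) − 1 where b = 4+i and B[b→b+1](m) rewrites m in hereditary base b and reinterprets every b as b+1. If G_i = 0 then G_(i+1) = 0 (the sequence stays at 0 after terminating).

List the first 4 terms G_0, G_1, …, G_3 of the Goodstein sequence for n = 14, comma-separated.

14, 16, 18, 20

(0) 14|_4 = 3·4 + 2 ↦ 3·5 + 2|_5 = 17 ⇒ 16
(1) 16|_5 = 3·5 + 1 ↦ 3·6 + 1|_6 = 19 ⇒ 18
(2) 18|_6 = 3·6 ↦ 3·7|_7 = 21 ⇒ 20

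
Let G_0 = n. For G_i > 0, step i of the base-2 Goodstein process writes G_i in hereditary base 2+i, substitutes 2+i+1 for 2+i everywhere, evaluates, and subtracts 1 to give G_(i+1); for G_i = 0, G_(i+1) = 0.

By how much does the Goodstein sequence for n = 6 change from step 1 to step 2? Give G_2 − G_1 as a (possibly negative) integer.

(0) 6|_2 = 2^2 + 2 ↦ 3^3 + 3|_3 = 30 ⇒ 29
(1) 29|_3 = 3^3 + 2 ↦ 4^4 + 2|_4 = 258 ⇒ 257

228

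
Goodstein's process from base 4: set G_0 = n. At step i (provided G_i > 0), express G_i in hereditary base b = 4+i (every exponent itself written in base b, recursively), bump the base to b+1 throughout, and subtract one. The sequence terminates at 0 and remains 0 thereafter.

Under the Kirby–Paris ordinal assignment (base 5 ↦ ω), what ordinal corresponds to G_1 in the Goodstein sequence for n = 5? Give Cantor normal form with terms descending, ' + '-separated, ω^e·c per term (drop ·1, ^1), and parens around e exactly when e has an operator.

ω

5 —HB4→ 4 + 1 —bump→ 5 + 1 = 6 —(−1)→ 5
5 —HB5→ 5 —bump→ 6 = 6 —(−1)→ 5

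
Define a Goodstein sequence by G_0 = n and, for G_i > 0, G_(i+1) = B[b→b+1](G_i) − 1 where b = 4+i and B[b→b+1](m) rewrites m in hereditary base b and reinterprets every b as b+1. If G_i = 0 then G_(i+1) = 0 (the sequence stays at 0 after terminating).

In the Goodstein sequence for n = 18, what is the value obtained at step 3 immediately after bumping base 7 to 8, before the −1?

base 4: 18 = 4^2 + 2; at 5: 5^2 + 2 = 27; next = 26
base 5: 26 = 5^2 + 1; at 6: 6^2 + 1 = 37; next = 36
base 6: 36 = 6^2; at 7: 7^2 = 49; next = 48
base 7: 48 = 6·7 + 6; at 8: 6·8 + 6 = 54; next = 53

54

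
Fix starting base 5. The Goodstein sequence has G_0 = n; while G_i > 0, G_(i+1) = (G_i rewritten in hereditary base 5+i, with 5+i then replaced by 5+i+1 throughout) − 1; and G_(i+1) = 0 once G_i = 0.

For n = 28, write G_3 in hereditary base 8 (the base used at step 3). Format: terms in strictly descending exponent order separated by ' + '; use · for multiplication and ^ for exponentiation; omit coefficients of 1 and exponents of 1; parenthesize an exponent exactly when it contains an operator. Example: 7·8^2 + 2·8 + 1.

(0) 28|_5 = 5^2 + 3 ↦ 6^2 + 3|_6 = 39 ⇒ 38
(1) 38|_6 = 6^2 + 2 ↦ 7^2 + 2|_7 = 51 ⇒ 50
(2) 50|_7 = 7^2 + 1 ↦ 8^2 + 1|_8 = 65 ⇒ 64
(3) 64|_8 = 8^2 ↦ 9^2|_9 = 81 ⇒ 80

8^2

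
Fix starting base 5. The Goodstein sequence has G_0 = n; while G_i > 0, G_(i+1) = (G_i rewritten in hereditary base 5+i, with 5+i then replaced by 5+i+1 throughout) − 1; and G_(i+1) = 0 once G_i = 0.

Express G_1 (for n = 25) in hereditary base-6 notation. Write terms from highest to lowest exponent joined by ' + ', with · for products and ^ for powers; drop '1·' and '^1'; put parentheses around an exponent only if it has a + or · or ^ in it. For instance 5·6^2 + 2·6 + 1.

5·6 + 5

step 0: 25 = 5^2; sub 6 for 5: 6^2; = 36; G_1 = 36−1 = 35
step 1: 35 = 5·6 + 5; sub 7 for 6: 5·7 + 5; = 40; G_2 = 40−1 = 39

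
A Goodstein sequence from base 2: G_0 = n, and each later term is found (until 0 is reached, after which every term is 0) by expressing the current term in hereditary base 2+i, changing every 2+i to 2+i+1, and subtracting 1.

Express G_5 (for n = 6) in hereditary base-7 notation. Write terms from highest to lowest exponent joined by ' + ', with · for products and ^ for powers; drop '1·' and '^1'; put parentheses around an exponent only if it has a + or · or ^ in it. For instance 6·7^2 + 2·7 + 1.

5·7^5 + 5·7^4 + 5·7^3 + 5·7^2 + 5·7 + 4

6 —HB2→ 2^2 + 2 —bump→ 3^3 + 3 = 30 —(−1)→ 29
29 —HB3→ 3^3 + 2 —bump→ 4^4 + 2 = 258 —(−1)→ 257
257 —HB4→ 4^4 + 1 —bump→ 5^5 + 1 = 3126 —(−1)→ 3125
3125 —HB5→ 5^5 —bump→ 6^6 = 46656 —(−1)→ 46655
46655 —HB6→ 5·6^5 + 5·6^4 + 5·6^3 + 5·6^2 + 5·6 + 5 —bump→ 5·7^5 + 5·7^4 + 5·7^3 + 5·7^2 + 5·7 + 5 = 98040 —(−1)→ 98039
98039 —HB7→ 5·7^5 + 5·7^4 + 5·7^3 + 5·7^2 + 5·7 + 4 —bump→ 5·8^5 + 5·8^4 + 5·8^3 + 5·8^2 + 5·8 + 4 = 187244 —(−1)→ 187243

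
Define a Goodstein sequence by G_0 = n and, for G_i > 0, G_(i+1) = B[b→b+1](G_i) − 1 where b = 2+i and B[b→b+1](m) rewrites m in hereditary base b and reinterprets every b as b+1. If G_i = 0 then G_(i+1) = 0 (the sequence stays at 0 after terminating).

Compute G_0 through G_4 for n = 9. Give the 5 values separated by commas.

G_0 = 9. HB_2(9) = 2^(2 + 1) + 1. Bump = 82. G_1 = 81.
G_1 = 81. HB_3(81) = 3^(3 + 1). Bump = 1024. G_2 = 1023.
G_2 = 1023. HB_4(1023) = 3·4^4 + 3·4^3 + 3·4^2 + 3·4 + 3. Bump = 9843. G_3 = 9842.
G_3 = 9842. HB_5(9842) = 3·5^5 + 3·5^3 + 3·5^2 + 3·5 + 2. Bump = 140744. G_4 = 140743.

9, 81, 1023, 9842, 140743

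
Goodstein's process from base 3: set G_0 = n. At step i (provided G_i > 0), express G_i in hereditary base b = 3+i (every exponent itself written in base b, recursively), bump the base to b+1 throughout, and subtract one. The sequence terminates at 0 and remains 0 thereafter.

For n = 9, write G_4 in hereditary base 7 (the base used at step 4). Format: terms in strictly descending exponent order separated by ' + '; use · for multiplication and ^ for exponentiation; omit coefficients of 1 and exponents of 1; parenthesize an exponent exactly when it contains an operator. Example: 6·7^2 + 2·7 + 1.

3·7

G_0 = 9. HB_3(9) = 3^2. Bump = 16. G_1 = 15.
G_1 = 15. HB_4(15) = 3·4 + 3. Bump = 18. G_2 = 17.
G_2 = 17. HB_5(17) = 3·5 + 2. Bump = 20. G_3 = 19.
G_3 = 19. HB_6(19) = 3·6 + 1. Bump = 22. G_4 = 21.
G_4 = 21. HB_7(21) = 3·7. Bump = 24. G_5 = 23.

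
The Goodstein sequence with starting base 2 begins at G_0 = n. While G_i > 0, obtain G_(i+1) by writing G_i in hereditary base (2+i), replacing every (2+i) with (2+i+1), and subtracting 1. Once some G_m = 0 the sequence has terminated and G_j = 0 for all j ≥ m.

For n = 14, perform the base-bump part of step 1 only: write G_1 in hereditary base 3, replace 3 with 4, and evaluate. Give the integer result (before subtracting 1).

base 2: 14 = 2^(2 + 1) + 2^2 + 2; at 3: 3^(3 + 1) + 3^3 + 3 = 111; next = 110
base 3: 110 = 3^(3 + 1) + 3^3 + 2; at 4: 4^(4 + 1) + 4^4 + 2 = 1282; next = 1281

1282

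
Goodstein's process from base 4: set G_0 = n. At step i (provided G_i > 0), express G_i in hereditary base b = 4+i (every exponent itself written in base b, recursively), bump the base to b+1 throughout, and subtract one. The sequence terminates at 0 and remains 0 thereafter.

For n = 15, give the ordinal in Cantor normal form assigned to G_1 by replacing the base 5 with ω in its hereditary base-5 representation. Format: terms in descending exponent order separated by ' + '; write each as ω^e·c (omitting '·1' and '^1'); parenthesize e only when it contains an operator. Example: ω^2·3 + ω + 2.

ω·3 + 2

step 0: 15 = 3·4 + 3; sub 5 for 4: 3·5 + 3; = 18; G_1 = 18−1 = 17
step 1: 17 = 3·5 + 2; sub 6 for 5: 3·6 + 2; = 20; G_2 = 20−1 = 19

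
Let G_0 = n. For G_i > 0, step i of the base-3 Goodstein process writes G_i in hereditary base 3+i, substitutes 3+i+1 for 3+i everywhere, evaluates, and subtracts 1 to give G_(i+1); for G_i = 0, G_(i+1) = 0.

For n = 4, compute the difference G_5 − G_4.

-1

step 0: 4 = 3 + 1; sub 4 for 3: 4 + 1; = 5; G_1 = 5−1 = 4
step 1: 4 = 4; sub 5 for 4: 5; = 5; G_2 = 5−1 = 4
step 2: 4 = 4; sub 6 for 5: 4; = 4; G_3 = 4−1 = 3
step 3: 3 = 3; sub 7 for 6: 3; = 3; G_4 = 3−1 = 2
step 4: 2 = 2; sub 8 for 7: 2; = 2; G_5 = 2−1 = 1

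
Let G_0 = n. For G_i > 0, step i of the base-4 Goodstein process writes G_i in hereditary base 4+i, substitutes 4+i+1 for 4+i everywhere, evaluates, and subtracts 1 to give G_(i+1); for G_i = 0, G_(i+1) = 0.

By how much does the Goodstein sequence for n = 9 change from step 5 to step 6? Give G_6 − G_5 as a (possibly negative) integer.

0

i=0: 9 = 2·4 + 1 (b=4); 4→5: 2·5 + 1 = 11; 11−1 = 10
i=1: 10 = 2·5 (b=5); 5→6: 2·6 = 12; 12−1 = 11
i=2: 11 = 6 + 5 (b=6); 6→7: 7 + 5 = 12; 12−1 = 11
i=3: 11 = 7 + 4 (b=7); 7→8: 8 + 4 = 12; 12−1 = 11
i=4: 11 = 8 + 3 (b=8); 8→9: 9 + 3 = 12; 12−1 = 11
i=5: 11 = 9 + 2 (b=9); 9→10: 10 + 2 = 12; 12−1 = 11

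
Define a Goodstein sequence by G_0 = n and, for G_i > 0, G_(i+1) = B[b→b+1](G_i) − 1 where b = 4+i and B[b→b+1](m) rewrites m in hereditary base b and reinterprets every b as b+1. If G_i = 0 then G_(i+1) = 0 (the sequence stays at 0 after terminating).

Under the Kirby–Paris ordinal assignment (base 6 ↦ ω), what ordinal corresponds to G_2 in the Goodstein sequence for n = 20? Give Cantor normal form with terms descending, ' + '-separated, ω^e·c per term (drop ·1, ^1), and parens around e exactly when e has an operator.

base 4: 20 = 4^2 + 4; at 5: 5^2 + 5 = 30; next = 29
base 5: 29 = 5^2 + 4; at 6: 6^2 + 4 = 40; next = 39

ω^2 + 3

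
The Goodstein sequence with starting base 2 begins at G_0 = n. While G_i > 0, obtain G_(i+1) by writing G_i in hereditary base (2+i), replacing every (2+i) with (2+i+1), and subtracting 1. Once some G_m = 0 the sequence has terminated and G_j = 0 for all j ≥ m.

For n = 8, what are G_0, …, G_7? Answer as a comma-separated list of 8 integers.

8, 80, 553, 6310, 93395, 1647195, 33554571, 774841151

G_0=8  [base 2] 2^(2 + 1)  →[2↦3]→  3^(3 + 1) = 81  −1 ⇒ G_1=80
G_1=80  [base 3] 2·3^3 + 2·3^2 + 2·3 + 2  →[3↦4]→  2·4^4 + 2·4^2 + 2·4 + 2 = 554  −1 ⇒ G_2=553
G_2=553  [base 4] 2·4^4 + 2·4^2 + 2·4 + 1  →[4↦5]→  2·5^5 + 2·5^2 + 2·5 + 1 = 6311  −1 ⇒ G_3=6310
G_3=6310  [base 5] 2·5^5 + 2·5^2 + 2·5  →[5↦6]→  2·6^6 + 2·6^2 + 2·6 = 93396  −1 ⇒ G_4=93395
G_4=93395  [base 6] 2·6^6 + 2·6^2 + 6 + 5  →[6↦7]→  2·7^7 + 2·7^2 + 7 + 5 = 1647196  −1 ⇒ G_5=1647195
G_5=1647195  [base 7] 2·7^7 + 2·7^2 + 7 + 4  →[7↦8]→  2·8^8 + 2·8^2 + 8 + 4 = 33554572  −1 ⇒ G_6=33554571
G_6=33554571  [base 8] 2·8^8 + 2·8^2 + 8 + 3  →[8↦9]→  2·9^9 + 2·9^2 + 9 + 3 = 774841152  −1 ⇒ G_7=774841151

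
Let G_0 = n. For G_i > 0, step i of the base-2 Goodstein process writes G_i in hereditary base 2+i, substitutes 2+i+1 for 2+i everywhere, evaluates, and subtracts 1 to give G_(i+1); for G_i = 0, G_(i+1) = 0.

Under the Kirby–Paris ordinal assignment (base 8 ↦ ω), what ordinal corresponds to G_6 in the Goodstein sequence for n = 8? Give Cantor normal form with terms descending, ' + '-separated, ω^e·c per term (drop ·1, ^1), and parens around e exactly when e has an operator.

ω^ω·2 + ω^2·2 + ω + 3

G_0 = 8. HB_2(8) = 2^(2 + 1). Bump = 81. G_1 = 80.
G_1 = 80. HB_3(80) = 2·3^3 + 2·3^2 + 2·3 + 2. Bump = 554. G_2 = 553.
G_2 = 553. HB_4(553) = 2·4^4 + 2·4^2 + 2·4 + 1. Bump = 6311. G_3 = 6310.
G_3 = 6310. HB_5(6310) = 2·5^5 + 2·5^2 + 2·5. Bump = 93396. G_4 = 93395.
G_4 = 93395. HB_6(93395) = 2·6^6 + 2·6^2 + 6 + 5. Bump = 1647196. G_5 = 1647195.
G_5 = 1647195. HB_7(1647195) = 2·7^7 + 2·7^2 + 7 + 4. Bump = 33554572. G_6 = 33554571.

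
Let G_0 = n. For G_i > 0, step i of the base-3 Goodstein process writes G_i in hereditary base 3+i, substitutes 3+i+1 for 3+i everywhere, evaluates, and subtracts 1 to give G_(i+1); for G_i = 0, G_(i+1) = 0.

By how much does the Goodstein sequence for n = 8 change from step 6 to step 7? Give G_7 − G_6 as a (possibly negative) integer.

0

8 —HB3→ 2·3 + 2 —bump→ 2·4 + 2 = 10 —(−1)→ 9
9 —HB4→ 2·4 + 1 —bump→ 2·5 + 1 = 11 —(−1)→ 10
10 —HB5→ 2·5 —bump→ 2·6 = 12 —(−1)→ 11
11 —HB6→ 6 + 5 —bump→ 7 + 5 = 12 —(−1)→ 11
11 —HB7→ 7 + 4 —bump→ 8 + 4 = 12 —(−1)→ 11
11 —HB8→ 8 + 3 —bump→ 9 + 3 = 12 —(−1)→ 11
11 —HB9→ 9 + 2 —bump→ 10 + 2 = 12 —(−1)→ 11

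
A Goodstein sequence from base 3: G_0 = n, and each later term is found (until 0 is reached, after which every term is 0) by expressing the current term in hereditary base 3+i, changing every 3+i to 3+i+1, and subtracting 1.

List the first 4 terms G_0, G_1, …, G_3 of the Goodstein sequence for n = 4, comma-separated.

4, 4, 4, 3

step 0: 4 = 3 + 1; sub 4 for 3: 4 + 1; = 5; G_1 = 5−1 = 4
step 1: 4 = 4; sub 5 for 4: 5; = 5; G_2 = 5−1 = 4
step 2: 4 = 4; sub 6 for 5: 4; = 4; G_3 = 4−1 = 3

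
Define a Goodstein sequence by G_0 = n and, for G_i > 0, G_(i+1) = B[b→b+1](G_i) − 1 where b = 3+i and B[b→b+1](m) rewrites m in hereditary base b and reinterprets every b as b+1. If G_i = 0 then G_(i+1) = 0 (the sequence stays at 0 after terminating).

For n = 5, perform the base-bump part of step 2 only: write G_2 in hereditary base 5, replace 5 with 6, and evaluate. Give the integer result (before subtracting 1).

6

5 —HB3→ 3 + 2 —bump→ 4 + 2 = 6 —(−1)→ 5
5 —HB4→ 4 + 1 —bump→ 5 + 1 = 6 —(−1)→ 5
5 —HB5→ 5 —bump→ 6 = 6 —(−1)→ 5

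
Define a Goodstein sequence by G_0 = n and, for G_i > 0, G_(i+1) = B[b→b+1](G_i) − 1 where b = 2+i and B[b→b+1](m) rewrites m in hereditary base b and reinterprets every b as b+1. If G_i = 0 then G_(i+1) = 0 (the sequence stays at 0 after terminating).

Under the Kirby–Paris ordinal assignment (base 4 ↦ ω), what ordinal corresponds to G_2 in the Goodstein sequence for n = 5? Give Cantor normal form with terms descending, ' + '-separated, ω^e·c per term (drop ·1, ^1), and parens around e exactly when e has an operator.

i=0: 5 = 2^2 + 1 (b=2); 2→3: 3^3 + 1 = 28; 28−1 = 27
i=1: 27 = 3^3 (b=3); 3→4: 4^4 = 256; 256−1 = 255
i=2: 255 = 3·4^3 + 3·4^2 + 3·4 + 3 (b=4); 4→5: 3·5^3 + 3·5^2 + 3·5 + 3 = 468; 468−1 = 467

ω^3·3 + ω^2·3 + ω·3 + 3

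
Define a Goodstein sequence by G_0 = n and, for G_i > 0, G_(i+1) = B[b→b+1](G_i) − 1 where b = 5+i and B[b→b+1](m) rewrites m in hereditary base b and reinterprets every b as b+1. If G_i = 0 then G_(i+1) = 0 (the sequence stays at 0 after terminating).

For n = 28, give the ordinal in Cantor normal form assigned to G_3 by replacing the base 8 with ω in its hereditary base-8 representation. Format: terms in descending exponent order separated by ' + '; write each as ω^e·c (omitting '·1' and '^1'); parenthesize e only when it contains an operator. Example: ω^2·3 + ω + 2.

ω^2

i=0: 28 = 5^2 + 3 (b=5); 5→6: 6^2 + 3 = 39; 39−1 = 38
i=1: 38 = 6^2 + 2 (b=6); 6→7: 7^2 + 2 = 51; 51−1 = 50
i=2: 50 = 7^2 + 1 (b=7); 7→8: 8^2 + 1 = 65; 65−1 = 64
i=3: 64 = 8^2 (b=8); 8→9: 9^2 = 81; 81−1 = 80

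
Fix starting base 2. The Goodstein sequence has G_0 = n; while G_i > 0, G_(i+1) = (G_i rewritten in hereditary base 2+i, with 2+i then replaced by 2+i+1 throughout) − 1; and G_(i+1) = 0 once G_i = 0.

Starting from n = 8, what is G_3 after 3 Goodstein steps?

6310

G_0 = 8. HB_2(8) = 2^(2 + 1). Bump = 81. G_1 = 80.
G_1 = 80. HB_3(80) = 2·3^3 + 2·3^2 + 2·3 + 2. Bump = 554. G_2 = 553.
G_2 = 553. HB_4(553) = 2·4^4 + 2·4^2 + 2·4 + 1. Bump = 6311. G_3 = 6310.
G_3 = 6310. HB_5(6310) = 2·5^5 + 2·5^2 + 2·5. Bump = 93396. G_4 = 93395.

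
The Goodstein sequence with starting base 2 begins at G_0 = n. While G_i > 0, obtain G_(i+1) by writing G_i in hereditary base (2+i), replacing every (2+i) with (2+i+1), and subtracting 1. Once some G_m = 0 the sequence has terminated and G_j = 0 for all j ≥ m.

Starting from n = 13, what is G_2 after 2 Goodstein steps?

1279

[0] 13 ≡ 2^(2 + 1) + 2^2 + 1 (base 2). Lift 3: 109. −1: 108.
[1] 108 ≡ 3^(3 + 1) + 3^3 (base 3). Lift 4: 1280. −1: 1279.
[2] 1279 ≡ 4^(4 + 1) + 3·4^3 + 3·4^2 + 3·4 + 3 (base 4). Lift 5: 16093. −1: 16092.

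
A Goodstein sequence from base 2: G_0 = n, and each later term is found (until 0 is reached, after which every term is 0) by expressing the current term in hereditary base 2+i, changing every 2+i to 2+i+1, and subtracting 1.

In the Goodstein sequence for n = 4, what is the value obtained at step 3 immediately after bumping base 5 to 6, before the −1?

84

base 2: 4 = 2^2; at 3: 3^3 = 27; next = 26
base 3: 26 = 2·3^2 + 2·3 + 2; at 4: 2·4^2 + 2·4 + 2 = 42; next = 41
base 4: 41 = 2·4^2 + 2·4 + 1; at 5: 2·5^2 + 2·5 + 1 = 61; next = 60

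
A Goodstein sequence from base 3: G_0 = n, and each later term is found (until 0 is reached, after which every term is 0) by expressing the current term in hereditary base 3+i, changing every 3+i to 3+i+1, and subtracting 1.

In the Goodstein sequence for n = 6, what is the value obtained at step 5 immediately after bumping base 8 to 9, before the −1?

[0] 6 ≡ 2·3 (base 3). Lift 4: 8. −1: 7.
[1] 7 ≡ 4 + 3 (base 4). Lift 5: 8. −1: 7.
[2] 7 ≡ 5 + 2 (base 5). Lift 6: 8. −1: 7.
[3] 7 ≡ 6 + 1 (base 6). Lift 7: 8. −1: 7.
[4] 7 ≡ 7 (base 7). Lift 8: 8. −1: 7.
[5] 7 ≡ 7 (base 8). Lift 9: 7. −1: 6.

7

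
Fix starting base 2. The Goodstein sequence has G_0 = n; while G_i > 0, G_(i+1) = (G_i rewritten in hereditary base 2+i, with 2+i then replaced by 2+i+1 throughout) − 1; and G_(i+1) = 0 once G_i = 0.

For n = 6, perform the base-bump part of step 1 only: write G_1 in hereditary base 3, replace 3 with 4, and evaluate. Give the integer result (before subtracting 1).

[0] 6 ≡ 2^2 + 2 (base 2). Lift 3: 30. −1: 29.
[1] 29 ≡ 3^3 + 2 (base 3). Lift 4: 258. −1: 257.

258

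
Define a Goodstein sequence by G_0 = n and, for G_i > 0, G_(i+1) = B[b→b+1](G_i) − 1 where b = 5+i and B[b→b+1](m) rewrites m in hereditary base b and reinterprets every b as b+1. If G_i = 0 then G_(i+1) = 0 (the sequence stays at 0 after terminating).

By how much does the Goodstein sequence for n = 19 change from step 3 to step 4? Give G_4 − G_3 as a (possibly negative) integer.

step 0: 19 = 3·5 + 4; sub 6 for 5: 3·6 + 4; = 22; G_1 = 22−1 = 21
step 1: 21 = 3·6 + 3; sub 7 for 6: 3·7 + 3; = 24; G_2 = 24−1 = 23
step 2: 23 = 3·7 + 2; sub 8 for 7: 3·8 + 2; = 26; G_3 = 26−1 = 25
step 3: 25 = 3·8 + 1; sub 9 for 8: 3·9 + 1; = 28; G_4 = 28−1 = 27

2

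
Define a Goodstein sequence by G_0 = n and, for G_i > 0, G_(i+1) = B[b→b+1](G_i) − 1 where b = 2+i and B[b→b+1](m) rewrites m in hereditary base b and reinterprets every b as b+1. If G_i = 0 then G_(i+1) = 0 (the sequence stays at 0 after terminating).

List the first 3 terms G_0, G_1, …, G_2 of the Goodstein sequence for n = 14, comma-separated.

(0) 14|_2 = 2^(2 + 1) + 2^2 + 2 ↦ 3^(3 + 1) + 3^3 + 3|_3 = 111 ⇒ 110
(1) 110|_3 = 3^(3 + 1) + 3^3 + 2 ↦ 4^(4 + 1) + 4^4 + 2|_4 = 1282 ⇒ 1281

14, 110, 1281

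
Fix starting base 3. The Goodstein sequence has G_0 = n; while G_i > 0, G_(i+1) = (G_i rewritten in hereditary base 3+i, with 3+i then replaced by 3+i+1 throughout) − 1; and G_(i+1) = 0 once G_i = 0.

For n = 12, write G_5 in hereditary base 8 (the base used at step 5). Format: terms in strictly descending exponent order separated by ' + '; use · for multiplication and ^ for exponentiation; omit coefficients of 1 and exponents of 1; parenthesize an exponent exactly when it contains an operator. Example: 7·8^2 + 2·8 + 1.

7·8 + 7

(0) 12|_3 = 3^2 + 3 ↦ 4^2 + 4|_4 = 20 ⇒ 19
(1) 19|_4 = 4^2 + 3 ↦ 5^2 + 3|_5 = 28 ⇒ 27
(2) 27|_5 = 5^2 + 2 ↦ 6^2 + 2|_6 = 38 ⇒ 37
(3) 37|_6 = 6^2 + 1 ↦ 7^2 + 1|_7 = 50 ⇒ 49
(4) 49|_7 = 7^2 ↦ 8^2|_8 = 64 ⇒ 63
(5) 63|_8 = 7·8 + 7 ↦ 7·9 + 7|_9 = 70 ⇒ 69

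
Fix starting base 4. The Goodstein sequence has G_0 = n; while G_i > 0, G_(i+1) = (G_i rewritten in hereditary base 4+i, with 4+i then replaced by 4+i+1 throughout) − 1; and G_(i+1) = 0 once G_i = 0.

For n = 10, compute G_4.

13

i=0: 10 = 2·4 + 2 (b=4); 4→5: 2·5 + 2 = 12; 12−1 = 11
i=1: 11 = 2·5 + 1 (b=5); 5→6: 2·6 + 1 = 13; 13−1 = 12
i=2: 12 = 2·6 (b=6); 6→7: 2·7 = 14; 14−1 = 13
i=3: 13 = 7 + 6 (b=7); 7→8: 8 + 6 = 14; 14−1 = 13
i=4: 13 = 8 + 5 (b=8); 8→9: 9 + 5 = 14; 14−1 = 13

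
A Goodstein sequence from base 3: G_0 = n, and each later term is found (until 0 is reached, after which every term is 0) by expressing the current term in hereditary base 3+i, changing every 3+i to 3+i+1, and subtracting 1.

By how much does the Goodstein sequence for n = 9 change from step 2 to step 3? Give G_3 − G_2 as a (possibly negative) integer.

G_0 = 9. HB_3(9) = 3^2. Bump = 16. G_1 = 15.
G_1 = 15. HB_4(15) = 3·4 + 3. Bump = 18. G_2 = 17.
G_2 = 17. HB_5(17) = 3·5 + 2. Bump = 20. G_3 = 19.

2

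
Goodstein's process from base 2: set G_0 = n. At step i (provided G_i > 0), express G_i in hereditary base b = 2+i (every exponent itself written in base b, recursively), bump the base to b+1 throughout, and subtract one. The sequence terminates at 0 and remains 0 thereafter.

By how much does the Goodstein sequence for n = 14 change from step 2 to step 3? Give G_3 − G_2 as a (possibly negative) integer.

17469

i=0: 14 = 2^(2 + 1) + 2^2 + 2 (b=2); 2→3: 3^(3 + 1) + 3^3 + 3 = 111; 111−1 = 110
i=1: 110 = 3^(3 + 1) + 3^3 + 2 (b=3); 3→4: 4^(4 + 1) + 4^4 + 2 = 1282; 1282−1 = 1281
i=2: 1281 = 4^(4 + 1) + 4^4 + 1 (b=4); 4→5: 5^(5 + 1) + 5^5 + 1 = 18751; 18751−1 = 18750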